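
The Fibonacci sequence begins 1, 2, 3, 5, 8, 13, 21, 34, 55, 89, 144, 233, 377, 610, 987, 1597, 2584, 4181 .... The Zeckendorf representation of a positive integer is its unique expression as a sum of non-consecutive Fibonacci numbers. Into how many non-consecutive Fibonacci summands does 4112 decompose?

4112 − 2584 = 1528
1528 − 987 = 541
541 − 377 = 164
164 − 144 = 20
20 − 13 = 7
7 − 5 = 2
2 − 2 = 0
4112 = 2584 + 987 + 377 + 144 + 13 + 5 + 2, which has 7 terms.

7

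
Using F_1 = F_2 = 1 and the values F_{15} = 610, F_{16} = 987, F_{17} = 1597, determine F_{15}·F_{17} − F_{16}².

1

610·1597 − 987² = 974170 − 974169 = 1. (Cassini's identity: F_{k−1}F_{k+1} − F_k² = (−1)^k.)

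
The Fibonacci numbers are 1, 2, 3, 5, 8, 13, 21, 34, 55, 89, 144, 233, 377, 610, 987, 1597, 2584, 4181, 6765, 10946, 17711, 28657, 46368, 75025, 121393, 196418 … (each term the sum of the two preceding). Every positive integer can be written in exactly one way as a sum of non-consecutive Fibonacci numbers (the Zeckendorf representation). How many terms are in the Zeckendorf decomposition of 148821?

10

Greedily peel off the largest Fibonacci term at each step:
subtract 121393 from 148821: 27428 remains
subtract 17711 from 27428: 9717 remains
subtract 6765 from 9717: 2952 remains
subtract 2584 from 2952: 368 remains
subtract 233 from 368: 135 remains
subtract 89 from 135: 46 remains
subtract 34 from 46: 12 remains
subtract 8 from 12: 4 remains
subtract 3 from 4: 1 remains
subtract 1 from 1: 0 remains
148821 = 121393 + 17711 + 6765 + 2584 + 233 + 89 + 34 + 8 + 3 + 1, which has 10 terms.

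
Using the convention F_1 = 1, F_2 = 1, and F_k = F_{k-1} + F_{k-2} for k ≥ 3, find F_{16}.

Iterating the recurrence up to F_{8} = 21 and F_{7} = 13:
F_{9} = F_{8} + F_{7} = 21 + 13 = 34
F_{10} = F_{9} + F_{8} = 34 + 21 = 55
F_{11} = F_{10} + F_{9} = 55 + 34 = 89
F_{12} = F_{11} + F_{10} = 89 + 55 = 144
F_{13} = F_{12} + F_{11} = 144 + 89 = 233
F_{14} = F_{13} + F_{12} = 233 + 144 = 377
F_{15} = F_{14} + F_{13} = 377 + 233 = 610
F_{16} = F_{15} + F_{14} = 610 + 377 = 987

987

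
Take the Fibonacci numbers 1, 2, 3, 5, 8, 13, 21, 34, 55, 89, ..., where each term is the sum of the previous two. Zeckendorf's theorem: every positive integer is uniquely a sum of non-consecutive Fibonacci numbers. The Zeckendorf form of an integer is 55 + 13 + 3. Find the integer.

55 + 13 + 3 = 71.

71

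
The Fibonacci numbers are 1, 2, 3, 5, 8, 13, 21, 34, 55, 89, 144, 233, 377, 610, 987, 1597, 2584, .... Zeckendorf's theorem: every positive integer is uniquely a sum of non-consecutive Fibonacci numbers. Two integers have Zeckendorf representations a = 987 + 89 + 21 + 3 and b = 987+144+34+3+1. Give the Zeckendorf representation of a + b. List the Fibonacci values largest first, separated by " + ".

The two numbers are 1100 and 1169, so their sum is 2269.
largest Fibonacci ≤ 2269 is 1597; 2269 − 1597 = 672
largest Fibonacci ≤ 672 is 610; 672 − 610 = 62
largest Fibonacci ≤ 62 is 55; 62 − 55 = 7
largest Fibonacci ≤ 7 is 5; 7 − 5 = 2
largest Fibonacci ≤ 2 is 2; 2 − 2 = 0

1597 + 610 + 55 + 5 + 2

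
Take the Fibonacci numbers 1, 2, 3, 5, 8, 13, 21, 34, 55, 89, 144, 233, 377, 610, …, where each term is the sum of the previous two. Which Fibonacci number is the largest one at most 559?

377

377 ≤ 559 < 610, so the largest Fibonacci number not exceeding 559 is 377.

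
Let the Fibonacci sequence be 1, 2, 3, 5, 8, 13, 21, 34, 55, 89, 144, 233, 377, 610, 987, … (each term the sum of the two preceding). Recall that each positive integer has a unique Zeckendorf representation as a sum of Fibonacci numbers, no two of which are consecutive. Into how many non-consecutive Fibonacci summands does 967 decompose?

5

Greedily peel off the largest Fibonacci term at each step:
610 ≤ 967 < 987, so take 610; remainder 357
233 ≤ 357 < 377, so take 233; remainder 124
89 ≤ 124 < 144, so take 89; remainder 35
34 ≤ 35 < 55, so take 34; remainder 1
1 ≤ 1 < 2, so take 1; remainder 0
967 = 610 + 233 + 89 + 34 + 1, which has 5 terms.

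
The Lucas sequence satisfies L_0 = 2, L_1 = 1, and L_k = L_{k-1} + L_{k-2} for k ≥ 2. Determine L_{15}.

1364

Iterating the recurrence up to L_{11} = 199 and L_{10} = 123:
L_{12} = L_{11} + L_{10} = 199 + 123 = 322
L_{13} = L_{12} + L_{11} = 322 + 199 = 521
L_{14} = L_{13} + L_{12} = 521 + 322 = 843
L_{15} = L_{14} + L_{13} = 843 + 521 = 1364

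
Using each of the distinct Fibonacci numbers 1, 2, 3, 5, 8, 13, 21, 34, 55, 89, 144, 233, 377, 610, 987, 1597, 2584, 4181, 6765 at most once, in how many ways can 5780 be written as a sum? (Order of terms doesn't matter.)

5780 = 4181+1597+2 = 4181+987+610+2 = 4181+987+377+233+2 = … (10 more), for 13 in all.

13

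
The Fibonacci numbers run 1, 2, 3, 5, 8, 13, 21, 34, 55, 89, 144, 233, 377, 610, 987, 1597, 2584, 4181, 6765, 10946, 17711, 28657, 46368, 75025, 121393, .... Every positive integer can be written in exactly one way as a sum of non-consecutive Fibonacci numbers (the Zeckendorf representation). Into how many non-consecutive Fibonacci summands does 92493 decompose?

9

92493 − 75025 = 17468
17468 − 10946 = 6522
6522 − 4181 = 2341
2341 − 1597 = 744
744 − 610 = 134
134 − 89 = 45
45 − 34 = 11
11 − 8 = 3
3 − 3 = 0
92493 = 75025 + 10946 + 4181 + 1597 + 610 + 89 + 34 + 8 + 3, which has 9 terms.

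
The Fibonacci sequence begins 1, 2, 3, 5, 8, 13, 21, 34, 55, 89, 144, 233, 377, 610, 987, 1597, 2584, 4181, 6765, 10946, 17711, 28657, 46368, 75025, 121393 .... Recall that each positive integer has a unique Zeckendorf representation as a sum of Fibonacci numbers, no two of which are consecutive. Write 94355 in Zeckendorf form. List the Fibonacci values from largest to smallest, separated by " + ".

75025 + 17711 + 1597 + 21 + 1

Greedy algorithm:
75025 ≤ 94355 < 121393, so take 75025; remainder 19330
17711 ≤ 19330 < 28657, so take 17711; remainder 1619
1597 ≤ 1619 < 2584, so take 1597; remainder 22
21 ≤ 22 < 34, so take 21; remainder 1
1 ≤ 1 < 2, so take 1; remainder 0
So 94355 = 75025 + 17711 + 1597 + 21 + 1, with no two terms consecutive in the sequence.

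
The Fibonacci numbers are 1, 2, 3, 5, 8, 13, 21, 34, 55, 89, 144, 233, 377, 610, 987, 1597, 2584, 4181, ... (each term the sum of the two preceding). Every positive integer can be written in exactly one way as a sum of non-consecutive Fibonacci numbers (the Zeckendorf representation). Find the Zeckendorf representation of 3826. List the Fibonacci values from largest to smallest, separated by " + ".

Greedy algorithm:
2584 ≤ 3826 < 4181, so take 2584; remainder 1242
987 ≤ 1242 < 1597, so take 987; remainder 255
233 ≤ 255 < 377, so take 233; remainder 22
21 ≤ 22 < 34, so take 21; remainder 1
1 ≤ 1 < 2, so take 1; remainder 0
So 3826 = 2584 + 987 + 233 + 21 + 1, with no two terms consecutive in the sequence.

2584 + 987 + 233 + 21 + 1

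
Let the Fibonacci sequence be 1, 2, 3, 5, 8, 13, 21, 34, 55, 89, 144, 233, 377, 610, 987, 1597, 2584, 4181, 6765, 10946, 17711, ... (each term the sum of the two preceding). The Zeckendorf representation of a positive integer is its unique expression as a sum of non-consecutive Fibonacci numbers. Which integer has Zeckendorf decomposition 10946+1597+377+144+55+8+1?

10946+1597+377+144+55+8+1 = 13128.

13128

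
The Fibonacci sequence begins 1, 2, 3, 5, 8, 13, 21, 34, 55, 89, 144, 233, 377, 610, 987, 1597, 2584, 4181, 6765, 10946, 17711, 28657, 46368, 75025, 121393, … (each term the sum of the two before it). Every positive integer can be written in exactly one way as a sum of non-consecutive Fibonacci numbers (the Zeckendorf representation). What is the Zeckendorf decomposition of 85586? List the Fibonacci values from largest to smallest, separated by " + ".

75025 + 6765 + 2584 + 987 + 144 + 55 + 21 + 5

Greedily peel off the largest Fibonacci term at each step:
75025 ≤ 85586 < 121393, so take 75025; remainder 10561
6765 ≤ 10561 < 10946, so take 6765; remainder 3796
2584 ≤ 3796 < 4181, so take 2584; remainder 1212
987 ≤ 1212 < 1597, so take 987; remainder 225
144 ≤ 225 < 233, so take 144; remainder 81
55 ≤ 81 < 89, so take 55; remainder 26
21 ≤ 26 < 34, so take 21; remainder 5
5 ≤ 5 < 8, so take 5; remainder 0
So 85586 = 75025 + 6765 + 2584 + 987 + 144 + 55 + 21 + 5, with no two terms consecutive in the sequence.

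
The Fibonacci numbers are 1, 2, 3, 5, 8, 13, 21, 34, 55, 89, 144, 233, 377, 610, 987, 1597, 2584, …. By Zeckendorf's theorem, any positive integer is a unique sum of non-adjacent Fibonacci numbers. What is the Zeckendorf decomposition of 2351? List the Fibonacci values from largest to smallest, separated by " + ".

2351: greatest Fibonacci not exceeding it is 1597, leaving 754
754: greatest Fibonacci not exceeding it is 610, leaving 144
144: greatest Fibonacci not exceeding it is 144, leaving 0
So 2351 = 1597 + 610 + 144, with no two terms consecutive in the sequence.

1597 + 610 + 144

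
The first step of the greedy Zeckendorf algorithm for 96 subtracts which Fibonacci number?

89

89 ≤ 96 < 144, so the largest Fibonacci number not exceeding 96 is 89.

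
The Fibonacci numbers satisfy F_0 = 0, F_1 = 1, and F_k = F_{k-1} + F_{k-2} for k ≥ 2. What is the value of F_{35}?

Iterating the recurrence up to F_{31} = 1346269 and F_{30} = 832040:
F_{32} = F_{31} + F_{30} = 1346269 + 832040 = 2178309
F_{33} = F_{32} + F_{31} = 2178309 + 1346269 = 3524578
F_{34} = F_{33} + F_{32} = 3524578 + 2178309 = 5702887
F_{35} = F_{34} + F_{33} = 5702887 + 3524578 = 9227465

9227465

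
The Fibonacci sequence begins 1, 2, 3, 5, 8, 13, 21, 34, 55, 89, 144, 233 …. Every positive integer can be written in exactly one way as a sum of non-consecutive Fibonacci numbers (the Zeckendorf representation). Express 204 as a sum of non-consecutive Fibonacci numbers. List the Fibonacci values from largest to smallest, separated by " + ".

144 ≤ 204 < 233, so take 144; remainder 60
55 ≤ 60 < 89, so take 55; remainder 5
5 ≤ 5 < 8, so take 5; remainder 0
So 204 = 144 + 55 + 5, with no two terms consecutive in the sequence.

144 + 55 + 5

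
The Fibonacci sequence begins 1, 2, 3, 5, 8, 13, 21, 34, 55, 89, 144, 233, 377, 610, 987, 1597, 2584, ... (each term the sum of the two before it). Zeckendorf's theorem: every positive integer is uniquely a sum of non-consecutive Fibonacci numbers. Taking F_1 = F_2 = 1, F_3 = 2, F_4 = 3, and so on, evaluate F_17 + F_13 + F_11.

F_17 + F_13 + F_11 = 1597 + 233 + 89 = 1919.

1919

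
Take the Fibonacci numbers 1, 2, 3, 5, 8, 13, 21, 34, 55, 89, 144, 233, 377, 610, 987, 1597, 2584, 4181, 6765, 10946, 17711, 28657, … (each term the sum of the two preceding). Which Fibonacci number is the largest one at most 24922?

17711

17711 ≤ 24922 < 28657, so the largest Fibonacci number not exceeding 24922 is 17711.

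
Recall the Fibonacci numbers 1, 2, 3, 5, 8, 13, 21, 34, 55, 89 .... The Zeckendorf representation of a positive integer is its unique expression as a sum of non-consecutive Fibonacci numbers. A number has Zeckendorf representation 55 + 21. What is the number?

55 + 21 = 76.

76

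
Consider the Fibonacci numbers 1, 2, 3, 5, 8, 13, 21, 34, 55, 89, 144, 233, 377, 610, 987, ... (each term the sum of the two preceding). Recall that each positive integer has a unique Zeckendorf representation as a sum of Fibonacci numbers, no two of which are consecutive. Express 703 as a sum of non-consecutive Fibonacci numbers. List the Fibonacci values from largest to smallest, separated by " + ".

610 ≤ 703 < 987, so take 610; remainder 93
89 ≤ 93 < 144, so take 89; remainder 4
3 ≤ 4 < 5, so take 3; remainder 1
1 ≤ 1 < 2, so take 1; remainder 0
So 703 = 610 + 89 + 3 + 1, with no two terms consecutive in the sequence.

610 + 89 + 3 + 1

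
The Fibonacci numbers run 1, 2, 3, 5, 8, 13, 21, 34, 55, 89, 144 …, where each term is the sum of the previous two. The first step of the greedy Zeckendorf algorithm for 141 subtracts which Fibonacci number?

89 ≤ 141 < 144, so the largest Fibonacci number not exceeding 141 is 89.

89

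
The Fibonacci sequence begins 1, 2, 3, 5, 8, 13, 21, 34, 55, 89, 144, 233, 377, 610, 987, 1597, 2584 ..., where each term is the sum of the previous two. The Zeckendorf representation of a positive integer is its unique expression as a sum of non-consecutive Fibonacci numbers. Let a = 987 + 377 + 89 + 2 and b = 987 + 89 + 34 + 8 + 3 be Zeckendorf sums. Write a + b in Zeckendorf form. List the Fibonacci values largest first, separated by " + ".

1597 + 610 + 233 + 89 + 34 + 13

The two numbers are 1455 and 1121, so their sum is 2576.
subtract 1597 from 2576: 979 remains
subtract 610 from 979: 369 remains
subtract 233 from 369: 136 remains
subtract 89 from 136: 47 remains
subtract 34 from 47: 13 remains
subtract 13 from 13: 0 remains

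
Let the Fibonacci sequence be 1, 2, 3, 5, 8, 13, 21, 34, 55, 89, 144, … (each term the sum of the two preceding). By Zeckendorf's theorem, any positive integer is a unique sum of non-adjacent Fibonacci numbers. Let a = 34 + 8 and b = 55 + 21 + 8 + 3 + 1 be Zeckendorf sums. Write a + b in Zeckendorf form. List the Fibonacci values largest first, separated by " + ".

89 + 34 + 5 + 2

The two numbers are 42 and 88, so their sum is 130.
Greedily peel off the largest Fibonacci term at each step:
89 ≤ 130 < 144, so take 89; remainder 41
34 ≤ 41 < 55, so take 34; remainder 7
5 ≤ 7 < 8, so take 5; remainder 2
2 ≤ 2 < 3, so take 2; remainder 0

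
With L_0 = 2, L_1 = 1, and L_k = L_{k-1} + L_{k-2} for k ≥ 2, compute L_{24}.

Iterating the recurrence up to L_{18} = 5778 and L_{17} = 3571:
L_{19} = L_{18} + L_{17} = 5778 + 3571 = 9349
L_{20} = L_{19} + L_{18} = 9349 + 5778 = 15127
L_{21} = L_{20} + L_{19} = 15127 + 9349 = 24476
L_{22} = L_{21} + L_{20} = 24476 + 15127 = 39603
L_{23} = L_{22} + L_{21} = 39603 + 24476 = 64079
L_{24} = L_{23} + L_{22} = 64079 + 39603 = 103682

103682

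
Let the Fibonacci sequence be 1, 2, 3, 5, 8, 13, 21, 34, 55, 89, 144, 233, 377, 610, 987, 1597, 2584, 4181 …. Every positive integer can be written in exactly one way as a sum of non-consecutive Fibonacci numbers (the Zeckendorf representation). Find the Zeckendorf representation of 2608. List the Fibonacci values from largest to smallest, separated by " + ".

2584 + 21 + 3

2608: greatest Fibonacci not exceeding it is 2584, leaving 24
24: greatest Fibonacci not exceeding it is 21, leaving 3
3: greatest Fibonacci not exceeding it is 3, leaving 0
So 2608 = 2584 + 21 + 3, with no two terms consecutive in the sequence.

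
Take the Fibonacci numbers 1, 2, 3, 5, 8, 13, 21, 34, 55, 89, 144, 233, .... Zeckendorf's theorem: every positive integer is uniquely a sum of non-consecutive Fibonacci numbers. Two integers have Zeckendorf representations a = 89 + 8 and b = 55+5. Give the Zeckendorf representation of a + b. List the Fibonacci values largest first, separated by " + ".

The two numbers are 97 and 60, so their sum is 157.
largest Fibonacci ≤ 157 is 144; 157 − 144 = 13
largest Fibonacci ≤ 13 is 13; 13 − 13 = 0

144 + 13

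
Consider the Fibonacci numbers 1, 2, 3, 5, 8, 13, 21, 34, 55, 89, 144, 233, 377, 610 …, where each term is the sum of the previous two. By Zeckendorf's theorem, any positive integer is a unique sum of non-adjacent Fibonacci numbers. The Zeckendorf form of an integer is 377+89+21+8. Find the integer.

377+89+21+8 = 495.

495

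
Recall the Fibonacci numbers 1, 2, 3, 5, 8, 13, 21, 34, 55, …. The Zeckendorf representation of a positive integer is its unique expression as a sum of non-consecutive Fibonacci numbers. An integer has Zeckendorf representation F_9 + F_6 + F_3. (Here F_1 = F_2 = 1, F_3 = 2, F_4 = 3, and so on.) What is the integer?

F_9 + F_6 + F_3 = 34 + 8 + 2 = 44.

44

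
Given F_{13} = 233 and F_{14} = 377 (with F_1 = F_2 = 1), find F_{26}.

121393

By the doubling identity F_{2k} = F_k(2F_{k+1} − F_k): F_{26} = 233·(2·377 − 233) = 233·521 = 121393.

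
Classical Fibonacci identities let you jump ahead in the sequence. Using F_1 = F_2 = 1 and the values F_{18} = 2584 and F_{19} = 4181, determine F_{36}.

By the doubling identity F_{2k} = F_k(2F_{k+1} − F_k): F_{36} = 2584·(2·4181 − 2584) = 2584·5778 = 14930352.

14930352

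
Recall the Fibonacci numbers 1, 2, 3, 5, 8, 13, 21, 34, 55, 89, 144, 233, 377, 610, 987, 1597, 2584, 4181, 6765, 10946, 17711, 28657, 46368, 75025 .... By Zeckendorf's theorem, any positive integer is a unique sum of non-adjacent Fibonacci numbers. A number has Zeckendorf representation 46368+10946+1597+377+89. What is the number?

46368+10946+1597+377+89 = 59377.

59377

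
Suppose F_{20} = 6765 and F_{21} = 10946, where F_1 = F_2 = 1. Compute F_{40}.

By the doubling identity F_{2k} = F_k(2F_{k+1} − F_k): F_{40} = 6765·(2·10946 − 6765) = 6765·15127 = 102334155.

102334155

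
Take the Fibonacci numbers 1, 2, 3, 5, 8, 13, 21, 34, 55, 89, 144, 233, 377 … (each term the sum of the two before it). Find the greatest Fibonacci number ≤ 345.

233 ≤ 345 < 377, so the largest Fibonacci number not exceeding 345 is 233.

233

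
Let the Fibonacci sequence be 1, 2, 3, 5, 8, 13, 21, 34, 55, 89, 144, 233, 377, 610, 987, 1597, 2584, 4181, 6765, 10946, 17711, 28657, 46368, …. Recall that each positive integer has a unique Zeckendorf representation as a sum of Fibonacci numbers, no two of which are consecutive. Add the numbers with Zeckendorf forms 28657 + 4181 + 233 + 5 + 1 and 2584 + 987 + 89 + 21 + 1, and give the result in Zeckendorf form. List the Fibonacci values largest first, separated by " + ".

The two numbers are 33077 and 3682, so their sum is 36759.
28657 ≤ 36759 < 46368, so take 28657; remainder 8102
6765 ≤ 8102 < 10946, so take 6765; remainder 1337
987 ≤ 1337 < 1597, so take 987; remainder 350
233 ≤ 350 < 377, so take 233; remainder 117
89 ≤ 117 < 144, so take 89; remainder 28
21 ≤ 28 < 34, so take 21; remainder 7
5 ≤ 7 < 8, so take 5; remainder 2
2 ≤ 2 < 3, so take 2; remainder 0

28657 + 6765 + 987 + 233 + 89 + 21 + 5 + 2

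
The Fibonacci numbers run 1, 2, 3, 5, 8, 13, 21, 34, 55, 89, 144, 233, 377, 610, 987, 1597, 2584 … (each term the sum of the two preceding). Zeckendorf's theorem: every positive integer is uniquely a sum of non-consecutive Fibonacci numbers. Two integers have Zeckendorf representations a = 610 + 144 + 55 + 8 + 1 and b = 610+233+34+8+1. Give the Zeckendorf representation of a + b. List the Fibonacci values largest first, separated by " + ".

1597 + 89 + 13 + 5

The two numbers are 818 and 886, so their sum is 1704.
1597 ≤ 1704 < 2584, so take 1597; remainder 107
89 ≤ 107 < 144, so take 89; remainder 18
13 ≤ 18 < 21, so take 13; remainder 5
5 ≤ 5 < 8, so take 5; remainder 0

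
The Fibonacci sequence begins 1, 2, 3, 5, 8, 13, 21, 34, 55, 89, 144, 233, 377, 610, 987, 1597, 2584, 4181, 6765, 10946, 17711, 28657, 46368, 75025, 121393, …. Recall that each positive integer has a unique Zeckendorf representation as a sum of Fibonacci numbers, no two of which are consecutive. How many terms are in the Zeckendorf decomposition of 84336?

Repeatedly subtract the largest Fibonacci number that fits:
take 75025 (≤ 84336); 84336 − 75025 = 9311
take 6765 (≤ 9311); 9311 − 6765 = 2546
take 1597 (≤ 2546); 2546 − 1597 = 949
take 610 (≤ 949); 949 − 610 = 339
take 233 (≤ 339); 339 − 233 = 106
take 89 (≤ 106); 106 − 89 = 17
take 13 (≤ 17); 17 − 13 = 4
take 3 (≤ 4); 4 − 3 = 1
take 1 (≤ 1); 1 − 1 = 0
84336 = 75025 + 6765 + 1597 + 610 + 233 + 89 + 13 + 3 + 1, which has 9 terms.

9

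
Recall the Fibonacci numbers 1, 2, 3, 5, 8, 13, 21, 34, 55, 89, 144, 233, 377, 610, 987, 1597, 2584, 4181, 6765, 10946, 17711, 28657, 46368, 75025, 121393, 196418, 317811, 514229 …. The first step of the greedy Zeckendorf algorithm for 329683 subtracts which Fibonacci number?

317811

317811 ≤ 329683 < 514229, so the largest Fibonacci number not exceeding 329683 is 317811.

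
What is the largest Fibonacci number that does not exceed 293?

233

233 ≤ 293 < 377, so the largest Fibonacci number not exceeding 293 is 233.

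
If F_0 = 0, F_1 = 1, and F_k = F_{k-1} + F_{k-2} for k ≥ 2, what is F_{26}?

121393

Iterating the recurrence up to F_{22} = 17711 and F_{21} = 10946:
F_{23} = F_{22} + F_{21} = 17711 + 10946 = 28657
F_{24} = F_{23} + F_{22} = 28657 + 17711 = 46368
F_{25} = F_{24} + F_{23} = 46368 + 28657 = 75025
F_{26} = F_{25} + F_{24} = 75025 + 46368 = 121393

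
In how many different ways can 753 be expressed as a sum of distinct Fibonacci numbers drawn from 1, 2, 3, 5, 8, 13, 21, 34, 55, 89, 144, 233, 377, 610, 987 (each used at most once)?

2

Each representation comes from the Zeckendorf form by replacing some F_k with F_{k−1} + F_{k−2} where possible.
753 = 610+89+34+13+5+2 = 377+233+89+34+13+5+2 — 2 representations.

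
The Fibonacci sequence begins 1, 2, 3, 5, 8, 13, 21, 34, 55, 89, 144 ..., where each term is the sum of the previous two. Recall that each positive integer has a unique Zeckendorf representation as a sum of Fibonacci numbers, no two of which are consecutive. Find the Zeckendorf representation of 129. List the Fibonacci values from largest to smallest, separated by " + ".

89 + 34 + 5 + 1

Greedily peel off the largest Fibonacci term at each step:
129: greatest Fibonacci not exceeding it is 89, leaving 40
40: greatest Fibonacci not exceeding it is 34, leaving 6
6: greatest Fibonacci not exceeding it is 5, leaving 1
1: greatest Fibonacci not exceeding it is 1, leaving 0
So 129 = 89 + 34 + 5 + 1, with no two terms consecutive in the sequence.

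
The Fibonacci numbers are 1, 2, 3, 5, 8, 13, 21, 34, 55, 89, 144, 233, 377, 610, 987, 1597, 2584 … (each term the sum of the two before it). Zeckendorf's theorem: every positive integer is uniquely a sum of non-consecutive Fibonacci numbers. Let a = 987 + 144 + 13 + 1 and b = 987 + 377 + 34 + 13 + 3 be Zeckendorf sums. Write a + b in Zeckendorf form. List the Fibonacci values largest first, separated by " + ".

The two numbers are 1145 and 1414, so their sum is 2559.
Greedily peel off the largest Fibonacci term at each step:
largest Fibonacci ≤ 2559 is 1597; 2559 − 1597 = 962
largest Fibonacci ≤ 962 is 610; 962 − 610 = 352
largest Fibonacci ≤ 352 is 233; 352 − 233 = 119
largest Fibonacci ≤ 119 is 89; 119 − 89 = 30
largest Fibonacci ≤ 30 is 21; 30 − 21 = 9
largest Fibonacci ≤ 9 is 8; 9 − 8 = 1
largest Fibonacci ≤ 1 is 1; 1 − 1 = 0

1597 + 610 + 233 + 89 + 21 + 8 + 1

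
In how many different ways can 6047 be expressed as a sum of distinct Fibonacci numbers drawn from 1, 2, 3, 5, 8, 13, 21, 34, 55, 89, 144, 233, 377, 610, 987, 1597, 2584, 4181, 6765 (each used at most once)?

34

Each representation comes from the Zeckendorf form by replacing some F_k with F_{k−1} + F_{k−2} where possible.
6047 = 4181+1597+233+34+2 = 4181+1597+233+21+13+2 = 4181+1597+144+89+34+2 = 4181+987+610+233+34+2 = … (30 more), for 34 in all.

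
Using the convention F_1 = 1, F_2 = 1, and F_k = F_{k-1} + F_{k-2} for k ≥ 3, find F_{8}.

21

F_{2} = F_{1} + F_{0} = 1 + 0 = 1
F_{3} = F_{2} + F_{1} = 1 + 1 = 2
F_{4} = F_{3} + F_{2} = 2 + 1 = 3
F_{5} = F_{4} + F_{3} = 3 + 2 = 5
F_{6} = F_{5} + F_{4} = 5 + 3 = 8
F_{7} = F_{6} + F_{5} = 8 + 5 = 13
F_{8} = F_{7} + F_{6} = 13 + 8 = 21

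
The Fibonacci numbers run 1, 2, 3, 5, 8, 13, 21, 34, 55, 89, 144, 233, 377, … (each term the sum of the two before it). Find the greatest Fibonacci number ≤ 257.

233 ≤ 257 < 377, so the largest Fibonacci number not exceeding 257 is 233.

233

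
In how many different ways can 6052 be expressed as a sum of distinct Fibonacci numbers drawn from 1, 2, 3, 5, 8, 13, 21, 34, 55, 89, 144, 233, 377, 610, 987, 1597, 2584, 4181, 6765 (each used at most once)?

Starting from the Zeckendorf form and repeatedly splitting a term F_k into F_{k−1} + F_{k−2} (when neither is already used) reaches every representation.
6052 = 4181+1597+233+34+5+2 = 4181+1597+233+21+13+5+2 = 4181+1597+144+89+34+5+2 = … (18 more), for 21 in all.

21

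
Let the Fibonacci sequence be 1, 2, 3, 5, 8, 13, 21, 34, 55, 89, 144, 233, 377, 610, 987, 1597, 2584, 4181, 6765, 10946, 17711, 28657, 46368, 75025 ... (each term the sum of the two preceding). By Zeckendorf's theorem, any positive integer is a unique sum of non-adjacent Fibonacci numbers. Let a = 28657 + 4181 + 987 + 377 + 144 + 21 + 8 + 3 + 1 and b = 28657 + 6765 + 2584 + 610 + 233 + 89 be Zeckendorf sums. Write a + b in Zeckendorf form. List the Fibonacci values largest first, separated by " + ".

The two numbers are 34379 and 38938, so their sum is 73317.
Greedy algorithm:
73317: greatest Fibonacci not exceeding it is 46368, leaving 26949
26949: greatest Fibonacci not exceeding it is 17711, leaving 9238
9238: greatest Fibonacci not exceeding it is 6765, leaving 2473
2473: greatest Fibonacci not exceeding it is 1597, leaving 876
876: greatest Fibonacci not exceeding it is 610, leaving 266
266: greatest Fibonacci not exceeding it is 233, leaving 33
33: greatest Fibonacci not exceeding it is 21, leaving 12
12: greatest Fibonacci not exceeding it is 8, leaving 4
4: greatest Fibonacci not exceeding it is 3, leaving 1
1: greatest Fibonacci not exceeding it is 1, leaving 0

46368 + 17711 + 6765 + 1597 + 610 + 233 + 21 + 8 + 3 + 1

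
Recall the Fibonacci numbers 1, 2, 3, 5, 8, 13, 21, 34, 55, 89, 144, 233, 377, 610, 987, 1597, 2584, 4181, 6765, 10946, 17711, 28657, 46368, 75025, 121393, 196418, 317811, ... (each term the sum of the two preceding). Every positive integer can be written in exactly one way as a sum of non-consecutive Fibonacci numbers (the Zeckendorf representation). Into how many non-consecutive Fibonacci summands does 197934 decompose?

Greedy algorithm:
take 196418 (≤ 197934); 197934 − 196418 = 1516
take 987 (≤ 1516); 1516 − 987 = 529
take 377 (≤ 529); 529 − 377 = 152
take 144 (≤ 152); 152 − 144 = 8
take 8 (≤ 8); 8 − 8 = 0
197934 = 196418 + 987 + 377 + 144 + 8, which has 5 terms.

5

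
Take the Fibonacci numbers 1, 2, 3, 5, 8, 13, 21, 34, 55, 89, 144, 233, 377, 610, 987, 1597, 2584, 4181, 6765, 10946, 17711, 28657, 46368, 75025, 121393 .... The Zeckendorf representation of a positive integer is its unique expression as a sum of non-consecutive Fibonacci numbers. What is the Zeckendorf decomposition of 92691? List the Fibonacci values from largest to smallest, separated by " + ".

Greedily peel off the largest Fibonacci term at each step:
75025 ≤ 92691 < 121393, so take 75025; remainder 17666
10946 ≤ 17666 < 17711, so take 10946; remainder 6720
4181 ≤ 6720 < 6765, so take 4181; remainder 2539
1597 ≤ 2539 < 2584, so take 1597; remainder 942
610 ≤ 942 < 987, so take 610; remainder 332
233 ≤ 332 < 377, so take 233; remainder 99
89 ≤ 99 < 144, so take 89; remainder 10
8 ≤ 10 < 13, so take 8; remainder 2
2 ≤ 2 < 3, so take 2; remainder 0
So 92691 = 75025 + 10946 + 4181 + 1597 + 610 + 233 + 89 + 8 + 2, with no two terms consecutive in the sequence.

75025 + 10946 + 4181 + 1597 + 610 + 233 + 89 + 8 + 2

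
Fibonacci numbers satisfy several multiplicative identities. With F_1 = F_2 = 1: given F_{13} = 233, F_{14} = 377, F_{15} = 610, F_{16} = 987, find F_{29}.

514229

By the addition formula F_{m+n} = F_m F_{n+1} + F_{m−1} F_n with m=14, n=15: F_{29} = 377·987 + 233·610 = 372099 + 142130 = 514229.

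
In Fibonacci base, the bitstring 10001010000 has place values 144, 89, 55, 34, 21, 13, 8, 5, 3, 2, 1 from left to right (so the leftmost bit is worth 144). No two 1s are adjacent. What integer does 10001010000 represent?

Summing the place values of the 1 bits: 144 + 21 + 8 = 173.

173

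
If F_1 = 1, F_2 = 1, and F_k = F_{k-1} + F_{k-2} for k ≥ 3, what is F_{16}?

Iterating the recurrence up to F_{8} = 21 and F_{7} = 13:
F_{9} = F_{8} + F_{7} = 21 + 13 = 34
F_{10} = F_{9} + F_{8} = 34 + 21 = 55
F_{11} = F_{10} + F_{9} = 55 + 34 = 89
F_{12} = F_{11} + F_{10} = 89 + 55 = 144
F_{13} = F_{12} + F_{11} = 144 + 89 = 233
F_{14} = F_{13} + F_{12} = 233 + 144 = 377
F_{15} = F_{14} + F_{13} = 377 + 233 = 610
F_{16} = F_{15} + F_{14} = 610 + 377 = 987

987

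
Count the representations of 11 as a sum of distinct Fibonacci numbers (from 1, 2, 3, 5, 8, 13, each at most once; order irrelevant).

3

Starting from the Zeckendorf form and repeatedly splitting a term F_k into F_{k−1} + F_{k−2} (when neither is already used) reaches every representation.
11 = 8+3 = 8+2+1 = 5+3+2+1 — 3 representations.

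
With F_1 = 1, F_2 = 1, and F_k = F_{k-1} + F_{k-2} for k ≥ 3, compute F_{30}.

832040

Iterating the recurrence up to F_{24} = 46368 and F_{23} = 28657:
F_{25} = F_{24} + F_{23} = 46368 + 28657 = 75025
F_{26} = F_{25} + F_{24} = 75025 + 46368 = 121393
F_{27} = F_{26} + F_{25} = 121393 + 75025 = 196418
F_{28} = F_{27} + F_{26} = 196418 + 121393 = 317811
F_{29} = F_{28} + F_{27} = 317811 + 196418 = 514229
F_{30} = F_{29} + F_{28} = 514229 + 317811 = 832040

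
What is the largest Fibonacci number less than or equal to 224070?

196418

196418 ≤ 224070 < 317811, so the largest Fibonacci number not exceeding 224070 is 196418.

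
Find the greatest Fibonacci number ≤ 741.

610 ≤ 741 < 987, so the largest Fibonacci number not exceeding 741 is 610.

610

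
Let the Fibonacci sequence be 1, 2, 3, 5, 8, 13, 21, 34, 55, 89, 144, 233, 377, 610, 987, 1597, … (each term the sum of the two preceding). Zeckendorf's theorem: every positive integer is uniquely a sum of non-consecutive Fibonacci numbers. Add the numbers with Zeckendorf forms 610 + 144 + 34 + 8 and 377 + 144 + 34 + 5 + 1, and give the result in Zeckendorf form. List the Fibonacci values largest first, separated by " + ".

The two numbers are 796 and 561, so their sum is 1357.
Repeatedly subtract the largest Fibonacci number that fits:
take 987 (≤ 1357); 1357 − 987 = 370
take 233 (≤ 370); 370 − 233 = 137
take 89 (≤ 137); 137 − 89 = 48
take 34 (≤ 48); 48 − 34 = 14
take 13 (≤ 14); 14 − 13 = 1
take 1 (≤ 1); 1 − 1 = 0

987 + 233 + 89 + 34 + 13 + 1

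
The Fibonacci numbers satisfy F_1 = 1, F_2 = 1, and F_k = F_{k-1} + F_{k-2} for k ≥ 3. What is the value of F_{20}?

Iterating the recurrence up to F_{14} = 377 and F_{13} = 233:
F_{15} = F_{14} + F_{13} = 377 + 233 = 610
F_{16} = F_{15} + F_{14} = 610 + 377 = 987
F_{17} = F_{16} + F_{15} = 987 + 610 = 1597
F_{18} = F_{17} + F_{16} = 1597 + 987 = 2584
F_{19} = F_{18} + F_{17} = 2584 + 1597 = 4181
F_{20} = F_{19} + F_{18} = 4181 + 2584 = 6765

6765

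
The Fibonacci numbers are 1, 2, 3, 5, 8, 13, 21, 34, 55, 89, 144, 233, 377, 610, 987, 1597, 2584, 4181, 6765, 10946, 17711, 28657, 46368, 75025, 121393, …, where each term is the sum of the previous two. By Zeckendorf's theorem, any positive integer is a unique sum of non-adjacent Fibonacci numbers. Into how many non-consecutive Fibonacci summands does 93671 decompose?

Greedy algorithm:
93671: greatest Fibonacci not exceeding it is 75025, leaving 18646
18646: greatest Fibonacci not exceeding it is 17711, leaving 935
935: greatest Fibonacci not exceeding it is 610, leaving 325
325: greatest Fibonacci not exceeding it is 233, leaving 92
92: greatest Fibonacci not exceeding it is 89, leaving 3
3: greatest Fibonacci not exceeding it is 3, leaving 0
93671 = 75025 + 17711 + 610 + 233 + 89 + 3, which has 6 terms.

6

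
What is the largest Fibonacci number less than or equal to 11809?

10946 ≤ 11809 < 17711, so the largest Fibonacci number not exceeding 11809 is 10946.

10946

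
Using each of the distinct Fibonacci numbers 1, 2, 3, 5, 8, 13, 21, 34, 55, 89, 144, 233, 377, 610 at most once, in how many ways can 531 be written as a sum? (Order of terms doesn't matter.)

Each representation comes from the Zeckendorf form by replacing some F_k with F_{k−1} + F_{k−2} where possible.
531 = 377+144+8+2 = 377+144+5+3+2 = 377+89+55+8+2 = 377+89+55+5+3+2 = … (8 more), for 12 in all.

12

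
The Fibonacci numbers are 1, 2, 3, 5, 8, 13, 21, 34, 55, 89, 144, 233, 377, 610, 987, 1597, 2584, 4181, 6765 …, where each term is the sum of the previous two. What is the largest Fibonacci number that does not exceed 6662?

4181 ≤ 6662 < 6765, so the largest Fibonacci number not exceeding 6662 is 4181.

4181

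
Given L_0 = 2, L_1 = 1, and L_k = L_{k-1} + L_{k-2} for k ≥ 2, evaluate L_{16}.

Iterating the recurrence up to L_{10} = 123 and L_{9} = 76:
L_{11} = L_{10} + L_{9} = 123 + 76 = 199
L_{12} = L_{11} + L_{10} = 199 + 123 = 322
L_{13} = L_{12} + L_{11} = 322 + 199 = 521
L_{14} = L_{13} + L_{12} = 521 + 322 = 843
L_{15} = L_{14} + L_{13} = 843 + 521 = 1364
L_{16} = L_{15} + L_{14} = 1364 + 843 = 2207

2207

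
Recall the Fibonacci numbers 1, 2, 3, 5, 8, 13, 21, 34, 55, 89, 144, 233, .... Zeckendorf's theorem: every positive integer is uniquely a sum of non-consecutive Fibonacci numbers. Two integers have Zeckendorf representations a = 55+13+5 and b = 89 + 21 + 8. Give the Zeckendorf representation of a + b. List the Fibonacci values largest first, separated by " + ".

The two numbers are 73 and 118, so their sum is 191.
largest Fibonacci ≤ 191 is 144; 191 − 144 = 47
largest Fibonacci ≤ 47 is 34; 47 − 34 = 13
largest Fibonacci ≤ 13 is 13; 13 − 13 = 0

144 + 34 + 13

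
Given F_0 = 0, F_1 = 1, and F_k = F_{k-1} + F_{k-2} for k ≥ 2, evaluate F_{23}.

Iterating the recurrence up to F_{18} = 2584 and F_{17} = 1597:
F_{19} = F_{18} + F_{17} = 2584 + 1597 = 4181
F_{20} = F_{19} + F_{18} = 4181 + 2584 = 6765
F_{21} = F_{20} + F_{19} = 6765 + 4181 = 10946
F_{22} = F_{21} + F_{20} = 10946 + 6765 = 17711
F_{23} = F_{22} + F_{21} = 17711 + 10946 = 28657

28657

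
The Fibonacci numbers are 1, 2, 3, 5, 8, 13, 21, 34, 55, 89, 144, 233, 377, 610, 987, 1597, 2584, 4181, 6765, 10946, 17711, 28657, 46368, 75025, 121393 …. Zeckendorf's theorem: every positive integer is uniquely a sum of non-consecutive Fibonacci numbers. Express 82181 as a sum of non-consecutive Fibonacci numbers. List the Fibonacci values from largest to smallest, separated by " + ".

Greedy algorithm:
take 75025 (≤ 82181); 82181 − 75025 = 7156
take 6765 (≤ 7156); 7156 − 6765 = 391
take 377 (≤ 391); 391 − 377 = 14
take 13 (≤ 14); 14 − 13 = 1
take 1 (≤ 1); 1 − 1 = 0
So 82181 = 75025 + 6765 + 377 + 13 + 1, with no two terms consecutive in the sequence.

75025 + 6765 + 377 + 13 + 1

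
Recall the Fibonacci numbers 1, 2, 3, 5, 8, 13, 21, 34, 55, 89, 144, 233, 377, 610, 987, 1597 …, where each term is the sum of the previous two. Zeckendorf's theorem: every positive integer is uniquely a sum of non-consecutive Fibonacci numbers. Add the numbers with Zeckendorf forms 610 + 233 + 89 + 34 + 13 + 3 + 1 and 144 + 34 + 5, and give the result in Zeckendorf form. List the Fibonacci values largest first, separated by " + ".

987 + 144 + 34 + 1

The two numbers are 983 and 183, so their sum is 1166.
1166: greatest Fibonacci not exceeding it is 987, leaving 179
179: greatest Fibonacci not exceeding it is 144, leaving 35
35: greatest Fibonacci not exceeding it is 34, leaving 1
1: greatest Fibonacci not exceeding it is 1, leaving 0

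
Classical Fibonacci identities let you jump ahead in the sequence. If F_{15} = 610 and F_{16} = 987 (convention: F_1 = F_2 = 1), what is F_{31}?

1346269

By F_{2k+1} = F_k² + F_{k+1}²: F_{31} = 610² + 987² = 372100 + 974169 = 1346269.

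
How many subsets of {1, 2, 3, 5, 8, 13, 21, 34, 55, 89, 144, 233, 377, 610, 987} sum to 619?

10

Each representation comes from the Zeckendorf form by replacing some F_k with F_{k−1} + F_{k−2} where possible.
619 = 610+8+1 = 610+5+3+1 = 377+233+8+1 = … (7 more), for 10 in all.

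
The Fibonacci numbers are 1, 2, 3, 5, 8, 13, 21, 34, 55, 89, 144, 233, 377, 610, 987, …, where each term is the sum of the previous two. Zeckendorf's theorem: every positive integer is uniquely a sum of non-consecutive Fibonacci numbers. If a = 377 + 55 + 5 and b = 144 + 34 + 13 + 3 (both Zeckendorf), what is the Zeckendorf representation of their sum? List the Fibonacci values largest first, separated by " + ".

610 + 21

The two numbers are 437 and 194, so their sum is 631.
631 − 610 = 21
21 − 21 = 0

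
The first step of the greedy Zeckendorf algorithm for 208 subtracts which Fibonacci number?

144

144 ≤ 208 < 233, so the largest Fibonacci number not exceeding 208 is 144.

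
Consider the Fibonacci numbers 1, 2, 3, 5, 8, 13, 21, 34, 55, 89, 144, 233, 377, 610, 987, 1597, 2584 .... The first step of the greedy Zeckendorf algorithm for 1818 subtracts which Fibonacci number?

1597 ≤ 1818 < 2584, so the largest Fibonacci number not exceeding 1818 is 1597.

1597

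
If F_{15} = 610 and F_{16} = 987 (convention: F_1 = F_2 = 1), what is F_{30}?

832040

By the doubling identity F_{2k} = F_k(2F_{k+1} − F_k): F_{30} = 610·(2·987 − 610) = 610·1364 = 832040.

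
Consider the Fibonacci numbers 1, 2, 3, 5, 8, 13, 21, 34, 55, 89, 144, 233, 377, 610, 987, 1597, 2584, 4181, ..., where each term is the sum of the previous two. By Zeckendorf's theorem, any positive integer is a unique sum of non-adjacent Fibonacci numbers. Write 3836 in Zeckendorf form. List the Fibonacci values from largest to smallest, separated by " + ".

2584 + 987 + 233 + 21 + 8 + 3

take 2584 (≤ 3836); 3836 − 2584 = 1252
take 987 (≤ 1252); 1252 − 987 = 265
take 233 (≤ 265); 265 − 233 = 32
take 21 (≤ 32); 32 − 21 = 11
take 8 (≤ 11); 11 − 8 = 3
take 3 (≤ 3); 3 − 3 = 0
So 3836 = 2584 + 987 + 233 + 21 + 8 + 3, with no two terms consecutive in the sequence.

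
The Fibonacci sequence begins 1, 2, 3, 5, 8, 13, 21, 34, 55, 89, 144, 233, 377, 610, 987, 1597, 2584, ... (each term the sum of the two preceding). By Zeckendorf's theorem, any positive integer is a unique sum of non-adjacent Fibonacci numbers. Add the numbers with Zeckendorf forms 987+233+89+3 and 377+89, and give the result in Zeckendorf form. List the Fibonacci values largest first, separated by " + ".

The two numbers are 1312 and 466, so their sum is 1778.
largest Fibonacci ≤ 1778 is 1597; 1778 − 1597 = 181
largest Fibonacci ≤ 181 is 144; 181 − 144 = 37
largest Fibonacci ≤ 37 is 34; 37 − 34 = 3
largest Fibonacci ≤ 3 is 3; 3 − 3 = 0

1597 + 144 + 34 + 3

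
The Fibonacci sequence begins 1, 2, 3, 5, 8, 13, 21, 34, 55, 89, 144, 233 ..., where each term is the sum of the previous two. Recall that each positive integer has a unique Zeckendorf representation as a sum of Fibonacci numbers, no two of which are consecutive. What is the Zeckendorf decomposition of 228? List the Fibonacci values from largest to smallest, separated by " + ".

144 + 55 + 21 + 8

largest Fibonacci ≤ 228 is 144; 228 − 144 = 84
largest Fibonacci ≤ 84 is 55; 84 − 55 = 29
largest Fibonacci ≤ 29 is 21; 29 − 21 = 8
largest Fibonacci ≤ 8 is 8; 8 − 8 = 0
So 228 = 144 + 55 + 21 + 8, with no two terms consecutive in the sequence.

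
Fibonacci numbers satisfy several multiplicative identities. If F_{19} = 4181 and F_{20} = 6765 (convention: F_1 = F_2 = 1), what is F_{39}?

63245986

By F_{2k+1} = F_k² + F_{k+1}²: F_{39} = 4181² + 6765² = 17480761 + 45765225 = 63245986.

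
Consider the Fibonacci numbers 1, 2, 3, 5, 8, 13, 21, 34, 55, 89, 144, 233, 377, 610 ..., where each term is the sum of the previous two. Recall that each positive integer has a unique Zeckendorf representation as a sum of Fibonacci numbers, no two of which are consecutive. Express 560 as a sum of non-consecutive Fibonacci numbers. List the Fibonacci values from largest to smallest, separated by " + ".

Repeatedly subtract the largest Fibonacci number that fits:
largest Fibonacci ≤ 560 is 377; 560 − 377 = 183
largest Fibonacci ≤ 183 is 144; 183 − 144 = 39
largest Fibonacci ≤ 39 is 34; 39 − 34 = 5
largest Fibonacci ≤ 5 is 5; 5 − 5 = 0
So 560 = 377 + 144 + 34 + 5, with no two terms consecutive in the sequence.

377 + 144 + 34 + 5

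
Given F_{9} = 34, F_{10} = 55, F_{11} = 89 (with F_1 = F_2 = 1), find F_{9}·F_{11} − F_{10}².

1

34·89 − 55² = 3026 − 3025 = 1. (Cassini's identity: F_{k−1}F_{k+1} − F_k² = (−1)^k.)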